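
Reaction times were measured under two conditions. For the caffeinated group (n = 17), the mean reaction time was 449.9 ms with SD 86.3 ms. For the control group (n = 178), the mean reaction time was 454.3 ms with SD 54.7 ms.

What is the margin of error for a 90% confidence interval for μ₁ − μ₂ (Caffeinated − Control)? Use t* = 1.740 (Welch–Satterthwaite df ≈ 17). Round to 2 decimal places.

37.11

Standard errors of each mean: 86.3/√17 = 20.9308 and 54.7/√178 = 4.0999.
SE(x̄₁ − x̄₂) = √(20.9308² + 4.0999²) = 21.3286 for independent samples with unequal variances.
With t* = 1.740, the margin is 1.740 × 21.3286 = 37.1118.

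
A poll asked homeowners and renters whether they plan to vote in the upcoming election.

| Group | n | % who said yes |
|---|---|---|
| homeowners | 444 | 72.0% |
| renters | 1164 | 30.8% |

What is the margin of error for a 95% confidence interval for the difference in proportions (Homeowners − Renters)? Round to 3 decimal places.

0.049

The two standard errors are √(0.7200×0.2800/444) = 0.02131 and √(0.3080×0.6920/1164) = 0.01353.
Because the samples are independent, SE_diff = √(0.02131² + 0.01353²) = 0.02524.
Using z* = 1.960 for 95%, ME = 1.960 × 0.02524 = 0.04947.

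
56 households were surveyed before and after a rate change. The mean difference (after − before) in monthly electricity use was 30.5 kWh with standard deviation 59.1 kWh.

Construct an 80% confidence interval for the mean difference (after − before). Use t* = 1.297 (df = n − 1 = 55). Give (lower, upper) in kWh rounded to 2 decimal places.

(20.26, 40.74)

Paired design: SE = s_d/√n = 59.1/√56 = 7.8976.
t* = 1.297; margin of error = 1.297 × 7.8976 = 10.2432.
30.5 ± 10.2432 → (20.26, 40.74).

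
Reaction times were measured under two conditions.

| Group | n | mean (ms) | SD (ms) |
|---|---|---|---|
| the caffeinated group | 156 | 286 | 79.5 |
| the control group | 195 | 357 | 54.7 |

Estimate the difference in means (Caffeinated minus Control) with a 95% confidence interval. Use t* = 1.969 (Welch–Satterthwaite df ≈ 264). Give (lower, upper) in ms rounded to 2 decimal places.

(-85.72, -56.28)

Per-group SEs: s₁/√n₁ = 79.5/√156 = 6.3651, s₂/√n₂ = 54.7/√195 = 3.9171.
Unpooled SE of the difference: √(40.51449801 + 15.34367241) = 7.4738.
Margin of error = t* · SE = 1.969 × 7.4738 = 14.7159.
x̄₁ − x̄₂ = 286 − 357 = -71.0000.
CI: -71.0000 ± 14.7159 = (-85.72, -56.28).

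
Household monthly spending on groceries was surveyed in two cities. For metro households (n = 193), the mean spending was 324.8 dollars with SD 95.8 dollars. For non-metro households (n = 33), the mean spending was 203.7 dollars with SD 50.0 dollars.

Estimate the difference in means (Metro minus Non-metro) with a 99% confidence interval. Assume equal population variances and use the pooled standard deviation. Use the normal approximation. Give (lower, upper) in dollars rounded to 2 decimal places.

(77.10, 165.10)

Pooled variance s_p² = [192·95.8² + 32·50.0²] / (193+33−2) = 8223.6914, so s_p = 90.6846.
SE_diff = s_p·√(1/n₁ + 1/n₂) = 90.6846·√(1/193 + 1/33) = 17.0825.
z* = 2.576; margin = 2.576 × 17.0825 = 44.0045.
Difference = 324.8 − 203.7 = 121.1000.
121.1000 ± 44.0045 → (77.10, 165.10).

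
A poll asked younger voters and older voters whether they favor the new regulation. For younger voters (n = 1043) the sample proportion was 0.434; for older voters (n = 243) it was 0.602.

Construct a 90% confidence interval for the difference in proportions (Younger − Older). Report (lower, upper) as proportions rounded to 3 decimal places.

SE₁ = √(p̂₁(1−p̂₁)/n₁) = √(0.4340·0.5660/1043) = 0.01535; SE₂ = √(0.6020·0.3980/243) = 0.03140.
Independent samples: SE of the difference = √(SE₁² + SE₂²) = √(0.0002356225 + 0.00098596) = 0.03495.
z* for 90% confidence is 1.645, so the margin of error is 1.645 × 0.03495 = 0.05749.
Point estimate p̂₁ − p̂₂ = 0.4340 − 0.6020 = -0.1680.
-0.1680 ± 0.05749 → (-0.225, -0.111).

(-0.225, -0.111)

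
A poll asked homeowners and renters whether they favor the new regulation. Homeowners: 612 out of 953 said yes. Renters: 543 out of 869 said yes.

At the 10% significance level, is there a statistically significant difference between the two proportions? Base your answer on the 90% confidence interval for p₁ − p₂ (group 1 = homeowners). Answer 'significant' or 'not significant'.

not significant

Sample proportions: 612/953 = 0.6422, 543/869 = 0.6249.
Each SE is √(p̂(1−p̂)/n): √(0.6422·0.3578/953) = 0.01553 and √(0.6249·0.3751/869) = 0.01642.
SE(p̂₁ − p̂₂) = √(SE₁² + SE₂²) = √(0.0002411809 + 0.0002696164) = 0.02260, since the two samples are independent.
At 90% confidence z* = 1.645; margin = 1.645 × 0.02260 = 0.03718.
The difference is 0.6422 − 0.6249 = 0.0173, so the interval is 0.0173 ± 0.03718 = (-0.01988, 0.05448).
The interval (-0.01988, 0.05448) contains 0, so the difference is not significant.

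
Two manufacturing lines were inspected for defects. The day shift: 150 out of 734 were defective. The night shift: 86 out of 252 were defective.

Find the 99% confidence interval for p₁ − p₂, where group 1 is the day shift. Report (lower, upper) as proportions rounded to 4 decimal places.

(-0.2229, -0.0509)

First, p̂₁ = 150/734 = 0.2044; p̂₂ = 86/252 = 0.3413.
The two standard errors are √(0.2044×0.7956/734) = 0.01488 and √(0.3413×0.6587/252) = 0.02987.
Because the samples are independent, SE_diff = √(0.01488² + 0.02987²) = 0.03337.
Using z* = 2.576 for 99%, ME = 2.576 × 0.03337 = 0.08596.
p̂₁ − p̂₂ = -0.1369; interval -0.1369 ± 0.08596 gives (-0.2229, -0.0509).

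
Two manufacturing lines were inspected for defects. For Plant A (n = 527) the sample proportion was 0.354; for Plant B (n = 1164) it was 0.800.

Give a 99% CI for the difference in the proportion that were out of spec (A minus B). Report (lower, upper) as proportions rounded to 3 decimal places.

Each SE is √(p̂(1−p̂)/n): √(0.3540·0.6460/527) = 0.02083 and √(0.8000·0.2000/1164) = 0.01172.
SE(p̂₁ − p̂₂) = √(SE₁² + SE₂²) = √(0.0004338889 + 0.0001373584) = 0.02390, since the two samples are independent.
At 99% confidence z* = 2.576; margin = 2.576 × 0.02390 = 0.06157.
The difference is 0.3540 − 0.8000 = -0.4460, so the interval is -0.4460 ± 0.06157 = (-0.508, -0.384).

(-0.508, -0.384)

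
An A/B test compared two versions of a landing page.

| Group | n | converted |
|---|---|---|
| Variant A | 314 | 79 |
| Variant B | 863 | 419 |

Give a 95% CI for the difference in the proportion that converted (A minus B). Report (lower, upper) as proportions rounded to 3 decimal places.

First, p̂₁ = 79/314 = 0.2516; p̂₂ = 419/863 = 0.4855.
The two standard errors are √(0.2516×0.7484/314) = 0.02449 and √(0.4855×0.5145/863) = 0.01701.
Because the samples are independent, SE_diff = √(0.02449² + 0.01701²) = 0.02982.
Using z* = 1.960 for 95%, ME = 1.960 × 0.02982 = 0.05845.
p̂₁ − p̂₂ = -0.2339; interval -0.2339 ± 0.05845 gives (-0.292, -0.175).

(-0.292, -0.175)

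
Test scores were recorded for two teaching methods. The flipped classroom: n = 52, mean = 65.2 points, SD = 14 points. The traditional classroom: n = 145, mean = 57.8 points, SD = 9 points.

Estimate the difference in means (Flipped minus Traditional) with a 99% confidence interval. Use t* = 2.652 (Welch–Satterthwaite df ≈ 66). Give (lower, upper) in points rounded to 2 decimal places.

Standard errors of each mean: 14/√52 = 1.9415 and 9/√145 = 0.7474.
SE(x̄₁ − x̄₂) = √(1.9415² + 0.7474²) = 2.0804 for independent samples with unequal variances.
With t* = 2.652, the margin is 2.652 × 2.0804 = 5.5172.
x̄₁ − x̄₂ = 65.2 − 57.8 = 7.4000; the interval is 7.4000 ± 5.5172 = (1.88, 12.92).

(1.88, 12.92)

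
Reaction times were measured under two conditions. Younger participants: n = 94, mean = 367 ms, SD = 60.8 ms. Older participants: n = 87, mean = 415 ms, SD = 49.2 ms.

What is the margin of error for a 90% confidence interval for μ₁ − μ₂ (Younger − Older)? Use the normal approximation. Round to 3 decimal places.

13.480

SE₁ = s₁/√n₁ = 60.8/√94 = 6.2710; SE₂ = 49.2/√87 = 5.2748.
Independent samples, unequal variances: SE_diff = √(SE₁² + SE₂²) = √(39.325441 + 27.82351504) = 8.1944.
z* = 1.645, so margin of error = 1.645 × 8.1944 = 13.4798.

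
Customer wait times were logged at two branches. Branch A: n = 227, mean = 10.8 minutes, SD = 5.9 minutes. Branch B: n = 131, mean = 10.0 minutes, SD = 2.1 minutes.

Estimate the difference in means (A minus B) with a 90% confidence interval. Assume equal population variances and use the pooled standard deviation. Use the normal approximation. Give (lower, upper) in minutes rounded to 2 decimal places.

Pooled variance s_p² = [226·5.9² + 130·2.1²] / (227+131−2) = 23.7089, so s_p = 4.8692.
SE_diff = s_p·√(1/n₁ + 1/n₂) = 4.8692·√(1/227 + 1/131) = 0.5343.
z* = 1.645; margin = 1.645 × 0.5343 = 0.8789.
Difference = 10.8 − 10.0 = 0.8000.
0.8000 ± 0.8789 → (-0.08, 1.68).

(-0.08, 1.68)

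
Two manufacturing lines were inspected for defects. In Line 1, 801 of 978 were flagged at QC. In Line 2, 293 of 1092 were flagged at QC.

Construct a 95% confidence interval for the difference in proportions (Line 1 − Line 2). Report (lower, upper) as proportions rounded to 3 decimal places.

(0.515, 0.586)

First, p̂₁ = 801/978 = 0.8190; p̂₂ = 293/1092 = 0.2683.
The two standard errors are √(0.8190×0.1810/978) = 0.01231 and √(0.2683×0.7317/1092) = 0.01341.
Because the samples are independent, SE_diff = √(0.01231² + 0.01341²) = 0.01820.
Using z* = 1.960 for 95%, ME = 1.960 × 0.01820 = 0.03567.
p̂₁ − p̂₂ = 0.5507; interval 0.5507 ± 0.03567 gives (0.515, 0.586).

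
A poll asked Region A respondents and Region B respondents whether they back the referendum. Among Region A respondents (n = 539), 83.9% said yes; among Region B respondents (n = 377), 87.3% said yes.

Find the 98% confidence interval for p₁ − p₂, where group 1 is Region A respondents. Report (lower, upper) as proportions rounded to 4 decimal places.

Each SE is √(p̂(1−p̂)/n): √(0.8390·0.1610/539) = 0.01583 and √(0.8730·0.1270/377) = 0.01715.
SE(p̂₁ − p̂₂) = √(SE₁² + SE₂²) = √(0.0002505889 + 0.0002941225) = 0.02334, since the two samples are independent.
At 98% confidence z* = 2.326; margin = 2.326 × 0.02334 = 0.05429.
The difference is 0.8390 − 0.8730 = -0.0340, so the interval is -0.0340 ± 0.05429 = (-0.0883, 0.0203).

(-0.0883, 0.0203)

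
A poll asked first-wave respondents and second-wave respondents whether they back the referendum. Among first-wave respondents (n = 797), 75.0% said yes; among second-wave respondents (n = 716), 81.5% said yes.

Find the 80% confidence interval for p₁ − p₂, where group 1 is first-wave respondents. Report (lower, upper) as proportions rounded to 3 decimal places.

The two standard errors are √(0.7500×0.2500/797) = 0.01534 and √(0.8150×0.1850/716) = 0.01451.
Because the samples are independent, SE_diff = √(0.01534² + 0.01451²) = 0.02112.
Using z* = 1.282 for 80%, ME = 1.282 × 0.02112 = 0.02708.
p̂₁ − p̂₂ = -0.0650; interval -0.0650 ± 0.02708 gives (-0.092, -0.038).

(-0.092, -0.038)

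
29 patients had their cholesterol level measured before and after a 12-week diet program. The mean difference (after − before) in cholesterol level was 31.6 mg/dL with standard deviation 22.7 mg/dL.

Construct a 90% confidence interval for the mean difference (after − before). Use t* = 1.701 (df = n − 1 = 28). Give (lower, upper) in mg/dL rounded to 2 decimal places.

(24.43, 38.77)

This is a matched-pairs design, so SE = s_d/√n = 22.7/√29 = 4.2153.
Margin = 1.701 × 4.2153 = 7.1702; the interval is 31.6 ± 7.1702 = (24.43, 38.77).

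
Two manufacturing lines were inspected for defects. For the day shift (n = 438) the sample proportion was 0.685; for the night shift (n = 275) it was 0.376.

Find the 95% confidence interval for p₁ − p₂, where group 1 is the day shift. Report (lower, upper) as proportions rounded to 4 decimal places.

SE₁ = √(p̂₁(1−p̂₁)/n₁) = √(0.6850·0.3150/438) = 0.02220; SE₂ = √(0.3760·0.6240/275) = 0.02921.
Independent samples: SE of the difference = √(SE₁² + SE₂²) = √(0.00049284 + 0.0008532241) = 0.03669.
z* for 95% confidence is 1.960, so the margin of error is 1.960 × 0.03669 = 0.07191.
Point estimate p̂₁ − p̂₂ = 0.6850 − 0.3760 = 0.3090.
0.3090 ± 0.07191 → (0.2371, 0.3809).

(0.2371, 0.3809)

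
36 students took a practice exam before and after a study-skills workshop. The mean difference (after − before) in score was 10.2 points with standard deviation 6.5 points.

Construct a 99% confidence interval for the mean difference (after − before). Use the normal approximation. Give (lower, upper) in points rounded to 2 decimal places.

This is a matched-pairs design, so SE = s_d/√n = 6.5/√36 = 1.0833.
Margin = 2.576 × 1.0833 = 2.7906; the interval is 10.2 ± 2.7906 = (7.41, 12.99).

(7.41, 12.99)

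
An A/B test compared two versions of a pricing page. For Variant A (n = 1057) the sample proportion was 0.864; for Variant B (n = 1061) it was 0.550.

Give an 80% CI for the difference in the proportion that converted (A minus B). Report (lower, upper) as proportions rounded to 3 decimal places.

The two standard errors are √(0.8640×0.1360/1057) = 0.01054 and √(0.5500×0.4500/1061) = 0.01527.
Because the samples are independent, SE_diff = √(0.01054² + 0.01527²) = 0.01855.
Using z* = 1.282 for 80%, ME = 1.282 × 0.01855 = 0.02378.
p̂₁ − p̂₂ = 0.3140; interval 0.3140 ± 0.02378 gives (0.290, 0.338).

(0.290, 0.338)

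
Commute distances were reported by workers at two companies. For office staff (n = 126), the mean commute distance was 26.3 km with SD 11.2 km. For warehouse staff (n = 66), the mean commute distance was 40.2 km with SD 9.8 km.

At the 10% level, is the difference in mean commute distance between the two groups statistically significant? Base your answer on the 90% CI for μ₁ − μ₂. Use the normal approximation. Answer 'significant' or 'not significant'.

significant

SE₁ = s₁/√n₁ = 11.2/√126 = 0.9978; SE₂ = 9.8/√66 = 1.2063.
Independent samples, unequal variances: SE_diff = √(SE₁² + SE₂²) = √(0.99560484 + 1.45515969) = 1.5655.
z* = 1.645, so margin of error = 1.645 × 1.5655 = 2.5752.
Difference in means = 26.3 − 40.2 = -13.9000.
-13.9000 ± 2.5752 → (-16.4752, -11.3248).
The interval (-16.4752, -11.3248) does not contain 0, so the difference is significant.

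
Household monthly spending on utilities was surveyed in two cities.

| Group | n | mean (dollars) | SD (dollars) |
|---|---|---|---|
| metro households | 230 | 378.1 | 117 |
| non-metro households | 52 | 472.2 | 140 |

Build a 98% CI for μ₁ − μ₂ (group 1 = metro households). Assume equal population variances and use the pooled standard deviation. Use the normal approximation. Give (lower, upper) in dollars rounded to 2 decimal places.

Pooled variance s_p² = [229·117² + 51·140²] / (230+52−2) = 14765.6464, so s_p = 121.5140.
SE_diff = s_p·√(1/n₁ + 1/n₂) = 121.5140·√(1/230 + 1/52) = 18.6589.
z* = 2.326; margin = 2.326 × 18.6589 = 43.4006.
Difference = 378.1 − 472.2 = -94.1000.
-94.1000 ± 43.4006 → (-137.50, -50.70).

(-137.50, -50.70)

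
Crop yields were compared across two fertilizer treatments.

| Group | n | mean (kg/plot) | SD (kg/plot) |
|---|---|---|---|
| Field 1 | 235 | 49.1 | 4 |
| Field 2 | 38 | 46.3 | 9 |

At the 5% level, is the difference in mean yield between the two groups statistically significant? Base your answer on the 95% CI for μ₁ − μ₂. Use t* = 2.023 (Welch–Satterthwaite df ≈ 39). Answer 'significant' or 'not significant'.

not significant

Per-group SEs: s₁/√n₁ = 4/√235 = 0.2609, s₂/√n₂ = 9/√38 = 1.4600.
Unpooled SE of the difference: √(0.06806881 + 2.1316) = 1.4831.
Margin of error = t* · SE = 2.023 × 1.4831 = 3.0003.
x̄₁ − x̄₂ = 49.1 − 46.3 = 2.8000.
CI: 2.8000 ± 3.0003 = (-0.2003, 5.8003).
The interval (-0.2003, 5.8003) contains 0, so the difference is not significant.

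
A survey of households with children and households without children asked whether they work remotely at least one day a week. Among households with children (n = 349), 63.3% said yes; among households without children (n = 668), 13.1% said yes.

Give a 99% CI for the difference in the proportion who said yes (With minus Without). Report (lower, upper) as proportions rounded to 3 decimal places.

Each SE is √(p̂(1−p̂)/n): √(0.6330·0.3670/349) = 0.02580 and √(0.1310·0.8690/668) = 0.01305.
SE(p̂₁ − p̂₂) = √(SE₁² + SE₂²) = √(0.00066564 + 0.0001703025) = 0.02891, since the two samples are independent.
At 99% confidence z* = 2.576; margin = 2.576 × 0.02891 = 0.07447.
The difference is 0.6330 − 0.1310 = 0.5020, so the interval is 0.5020 ± 0.07447 = (0.428, 0.576).

(0.428, 0.576)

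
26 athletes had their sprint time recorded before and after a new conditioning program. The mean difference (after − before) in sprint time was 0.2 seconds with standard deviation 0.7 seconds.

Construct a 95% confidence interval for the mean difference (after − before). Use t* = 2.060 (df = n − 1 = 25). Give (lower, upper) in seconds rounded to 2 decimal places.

(-0.08, 0.48)

Paired design: SE = s_d/√n = 0.7/√26 = 0.1373.
t* = 2.060; margin of error = 2.060 × 0.1373 = 0.2828.
0.2 ± 0.2828 → (-0.08, 0.48).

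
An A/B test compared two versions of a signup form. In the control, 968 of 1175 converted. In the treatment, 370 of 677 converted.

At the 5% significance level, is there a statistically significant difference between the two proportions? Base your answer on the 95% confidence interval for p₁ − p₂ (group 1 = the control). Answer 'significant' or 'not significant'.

First, p̂₁ = 968/1175 = 0.8238; p̂₂ = 370/677 = 0.5465.
The two standard errors are √(0.8238×0.1762/1175) = 0.01111 and √(0.5465×0.4535/677) = 0.01913.
Because the samples are independent, SE_diff = √(0.01111² + 0.01913²) = 0.02212.
Using z* = 1.960 for 95%, ME = 1.960 × 0.02212 = 0.04336.
p̂₁ − p̂₂ = 0.2773; interval 0.2773 ± 0.04336 gives (0.23394, 0.32066).
The interval (0.23394, 0.32066) does not contain 0, so the difference is significant.

significant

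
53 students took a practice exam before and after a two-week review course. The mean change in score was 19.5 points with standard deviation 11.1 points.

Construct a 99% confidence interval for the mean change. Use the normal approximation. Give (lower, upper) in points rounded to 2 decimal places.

(15.57, 23.43)

Paired design: SE = s_d/√n = 11.1/√53 = 1.5247.
z* = 2.576; margin of error = 2.576 × 1.5247 = 3.9276.
19.5 ± 3.9276 → (15.57, 23.43).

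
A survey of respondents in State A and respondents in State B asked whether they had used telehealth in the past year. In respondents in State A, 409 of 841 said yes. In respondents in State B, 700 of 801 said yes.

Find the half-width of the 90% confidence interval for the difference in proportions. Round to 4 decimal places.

0.0343

Sample proportions: 409/841 = 0.4863, 700/801 = 0.8739.
Each SE is √(p̂(1−p̂)/n): √(0.4863·0.5137/841) = 0.01723 and √(0.8739·0.1261/801) = 0.01173.
SE(p̂₁ − p̂₂) = √(SE₁² + SE₂²) = √(0.0002968729 + 0.0001375929) = 0.02084, since the two samples are independent.
At 90% confidence z* = 1.645; margin = 1.645 × 0.02084 = 0.03428.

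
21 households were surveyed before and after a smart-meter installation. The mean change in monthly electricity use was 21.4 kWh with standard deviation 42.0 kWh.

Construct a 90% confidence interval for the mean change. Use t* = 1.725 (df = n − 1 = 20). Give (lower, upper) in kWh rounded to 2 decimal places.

Paired design: SE = s_d/√n = 42.0/√21 = 9.1652.
t* = 1.725; margin of error = 1.725 × 9.1652 = 15.8100.
21.4 ± 15.8100 → (5.59, 37.21).

(5.59, 37.21)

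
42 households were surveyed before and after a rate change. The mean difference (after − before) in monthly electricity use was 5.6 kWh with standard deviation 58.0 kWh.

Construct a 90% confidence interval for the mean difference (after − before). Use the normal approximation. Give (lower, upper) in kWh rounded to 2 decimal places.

This is a matched-pairs design, so SE = s_d/√n = 58.0/√42 = 8.9496.
Margin = 1.645 × 8.9496 = 14.7221; the interval is 5.6 ± 14.7221 = (-9.12, 20.32).

(-9.12, 20.32)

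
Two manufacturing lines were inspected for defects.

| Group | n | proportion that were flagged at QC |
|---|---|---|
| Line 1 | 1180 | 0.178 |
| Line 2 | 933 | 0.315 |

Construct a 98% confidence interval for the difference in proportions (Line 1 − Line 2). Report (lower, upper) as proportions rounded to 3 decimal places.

SE₁ = √(p̂₁(1−p̂₁)/n₁) = √(0.1780·0.8220/1180) = 0.01114; SE₂ = √(0.3150·0.6850/933) = 0.01521.
Independent samples: SE of the difference = √(SE₁² + SE₂²) = √(0.0001240996 + 0.0002313441) = 0.01885.
z* for 98% confidence is 2.326, so the margin of error is 2.326 × 0.01885 = 0.04385.
Point estimate p̂₁ − p̂₂ = 0.1780 − 0.3150 = -0.1370.
-0.1370 ± 0.04385 → (-0.181, -0.093).

(-0.181, -0.093)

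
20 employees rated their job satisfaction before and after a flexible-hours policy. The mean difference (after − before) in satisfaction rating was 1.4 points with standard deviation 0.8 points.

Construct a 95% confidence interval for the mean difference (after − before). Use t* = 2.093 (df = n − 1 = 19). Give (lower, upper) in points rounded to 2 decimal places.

(1.03, 1.77)

This is a matched-pairs design, so SE = s_d/√n = 0.8/√20 = 0.1789.
Margin = 2.093 × 0.1789 = 0.3744; the interval is 1.4 ± 0.3744 = (1.03, 1.77).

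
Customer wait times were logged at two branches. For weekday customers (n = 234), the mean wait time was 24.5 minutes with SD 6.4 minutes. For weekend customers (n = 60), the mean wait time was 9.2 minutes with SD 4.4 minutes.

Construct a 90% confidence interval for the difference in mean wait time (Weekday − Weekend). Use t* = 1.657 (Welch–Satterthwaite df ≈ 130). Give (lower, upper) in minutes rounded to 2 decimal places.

(14.13, 16.47)

Standard errors of each mean: 6.4/√234 = 0.4184 and 4.4/√60 = 0.5680.
SE(x̄₁ − x̄₂) = √(0.4184² + 0.5680²) = 0.7055 for independent samples with unequal variances.
With t* = 1.657, the margin is 1.657 × 0.7055 = 1.1690.
x̄₁ − x̄₂ = 24.5 − 9.2 = 15.3000; the interval is 15.3000 ± 1.1690 = (14.13, 16.47).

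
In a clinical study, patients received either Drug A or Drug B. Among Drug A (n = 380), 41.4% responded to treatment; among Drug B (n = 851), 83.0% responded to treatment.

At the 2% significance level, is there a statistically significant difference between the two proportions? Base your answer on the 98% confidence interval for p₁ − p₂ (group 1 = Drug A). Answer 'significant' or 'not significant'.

significant

SE₁ = √(p̂₁(1−p̂₁)/n₁) = √(0.4140·0.5860/380) = 0.02527; SE₂ = √(0.8300·0.1700/851) = 0.01288.
Independent samples: SE of the difference = √(SE₁² + SE₂²) = √(0.0006385729 + 0.0001658944) = 0.02836.
z* for 98% confidence is 2.326, so the margin of error is 2.326 × 0.02836 = 0.06597.
Point estimate p̂₁ − p̂₂ = 0.4140 − 0.8300 = -0.4160.
-0.4160 ± 0.06597 → (-0.48197, -0.35003).
The interval (-0.48197, -0.35003) does not contain 0, so the difference is significant.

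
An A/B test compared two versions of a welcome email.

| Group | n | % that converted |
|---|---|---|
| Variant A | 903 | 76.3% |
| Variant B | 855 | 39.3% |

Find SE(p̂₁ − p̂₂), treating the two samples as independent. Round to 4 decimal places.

0.0219

The two standard errors are √(0.7630×0.2370/903) = 0.01415 and √(0.3930×0.6070/855) = 0.01670.
Because the samples are independent, SE_diff = √(0.01415² + 0.01670²) = 0.02189.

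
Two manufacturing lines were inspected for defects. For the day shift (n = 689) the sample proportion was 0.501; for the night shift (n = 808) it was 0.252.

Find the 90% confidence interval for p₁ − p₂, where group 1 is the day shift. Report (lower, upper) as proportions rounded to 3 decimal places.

(0.209, 0.289)

SE₁ = √(p̂₁(1−p̂₁)/n₁) = √(0.5010·0.4990/689) = 0.01905; SE₂ = √(0.2520·0.7480/808) = 0.01527.
Independent samples: SE of the difference = √(SE₁² + SE₂²) = √(0.0003629025 + 0.0002331729) = 0.02441.
z* for 90% confidence is 1.645, so the margin of error is 1.645 × 0.02441 = 0.04015.
Point estimate p̂₁ − p̂₂ = 0.5010 − 0.2520 = 0.2490.
0.2490 ± 0.04015 → (0.209, 0.289).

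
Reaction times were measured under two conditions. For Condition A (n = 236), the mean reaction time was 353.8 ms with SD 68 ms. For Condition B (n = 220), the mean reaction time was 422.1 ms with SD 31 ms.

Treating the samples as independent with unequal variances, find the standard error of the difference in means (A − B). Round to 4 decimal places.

Standard errors of each mean: 68/√236 = 4.4264 and 31/√220 = 2.0900.
SE(x̄₁ − x̄₂) = √(4.4264² + 2.0900²) = 4.8950 for independent samples with unequal variances.

4.8950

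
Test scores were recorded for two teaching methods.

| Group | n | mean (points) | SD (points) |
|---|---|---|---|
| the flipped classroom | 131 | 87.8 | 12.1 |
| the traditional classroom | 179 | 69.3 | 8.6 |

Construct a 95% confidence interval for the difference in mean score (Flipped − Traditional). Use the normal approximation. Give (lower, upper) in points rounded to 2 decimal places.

(16.07, 20.93)

Per-group SEs: s₁/√n₁ = 12.1/√131 = 1.0572, s₂/√n₂ = 8.6/√179 = 0.6428.
Unpooled SE of the difference: √(1.11767184 + 0.41319184) = 1.2373.
Margin of error = z* · SE = 1.960 × 1.2373 = 2.4251.
x̄₁ − x̄₂ = 87.8 − 69.3 = 18.5000.
CI: 18.5000 ± 2.4251 = (16.07, 20.93).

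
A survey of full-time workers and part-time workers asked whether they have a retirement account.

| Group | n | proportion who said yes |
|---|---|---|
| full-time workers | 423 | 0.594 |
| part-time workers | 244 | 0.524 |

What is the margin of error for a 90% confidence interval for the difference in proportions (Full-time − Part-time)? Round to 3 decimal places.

SE₁ = √(p̂₁(1−p̂₁)/n₁) = √(0.5940·0.4060/423) = 0.02388; SE₂ = √(0.5240·0.4760/244) = 0.03197.
Independent samples: SE of the difference = √(SE₁² + SE₂²) = √(0.0005702544 + 0.0010220809) = 0.03990.
z* for 90% confidence is 1.645, so the margin of error is 1.645 × 0.03990 = 0.06564.

0.066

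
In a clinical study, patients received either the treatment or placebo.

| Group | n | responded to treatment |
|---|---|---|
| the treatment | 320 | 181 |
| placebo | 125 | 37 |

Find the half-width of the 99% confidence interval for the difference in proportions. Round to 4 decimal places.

p̂₁ = 181/320 = 0.5656 and p̂₂ = 37/125 = 0.2960.
SE₁ = √(p̂₁(1−p̂₁)/n₁) = √(0.5656·0.4344/320) = 0.02771; SE₂ = √(0.2960·0.7040/125) = 0.04083.
Independent samples: SE of the difference = √(SE₁² + SE₂²) = √(0.0007678441 + 0.0016670889) = 0.04935.
z* for 99% confidence is 2.576, so the margin of error is 2.576 × 0.04935 = 0.12713.

0.1271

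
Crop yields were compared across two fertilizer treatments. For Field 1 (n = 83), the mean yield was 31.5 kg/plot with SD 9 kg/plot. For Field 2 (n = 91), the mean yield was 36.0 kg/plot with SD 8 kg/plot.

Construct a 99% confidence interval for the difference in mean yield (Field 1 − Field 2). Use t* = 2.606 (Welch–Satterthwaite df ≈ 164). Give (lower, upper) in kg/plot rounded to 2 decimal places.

(-7.88, -1.12)

Per-group SEs: s₁/√n₁ = 9/√83 = 0.9879, s₂/√n₂ = 8/√91 = 0.8386.
Unpooled SE of the difference: √(0.97594641 + 0.70324996) = 1.2958.
Margin of error = t* · SE = 2.606 × 1.2958 = 3.3769.
x̄₁ − x̄₂ = 31.5 − 36.0 = -4.5000.
CI: -4.5000 ± 3.3769 = (-7.88, -1.12).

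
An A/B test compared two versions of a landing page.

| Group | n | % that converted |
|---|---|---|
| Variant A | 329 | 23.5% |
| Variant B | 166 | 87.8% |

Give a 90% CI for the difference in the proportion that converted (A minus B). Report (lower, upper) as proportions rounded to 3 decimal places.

(-0.700, -0.586)

The two standard errors are √(0.2350×0.7650/329) = 0.02338 and √(0.8780×0.1220/166) = 0.02540.
Because the samples are independent, SE_diff = √(0.02338² + 0.02540²) = 0.03452.
Using z* = 1.645 for 90%, ME = 1.645 × 0.03452 = 0.05679.
p̂₁ − p̂₂ = -0.6430; interval -0.6430 ± 0.05679 gives (-0.700, -0.586).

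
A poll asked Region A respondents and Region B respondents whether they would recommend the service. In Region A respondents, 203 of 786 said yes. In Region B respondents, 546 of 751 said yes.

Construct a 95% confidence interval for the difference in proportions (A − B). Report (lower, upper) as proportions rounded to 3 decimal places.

Sample proportions: 203/786 = 0.2583, 546/751 = 0.7270.
Each SE is √(p̂(1−p̂)/n): √(0.2583·0.7417/786) = 0.01561 and √(0.7270·0.2730/751) = 0.01626.
SE(p̂₁ − p̂₂) = √(SE₁² + SE₂²) = √(0.0002436721 + 0.0002643876) = 0.02254, since the two samples are independent.
At 95% confidence z* = 1.960; margin = 1.960 × 0.02254 = 0.04418.
The difference is 0.2583 − 0.7270 = -0.4687, so the interval is -0.4687 ± 0.04418 = (-0.513, -0.425).

(-0.513, -0.425)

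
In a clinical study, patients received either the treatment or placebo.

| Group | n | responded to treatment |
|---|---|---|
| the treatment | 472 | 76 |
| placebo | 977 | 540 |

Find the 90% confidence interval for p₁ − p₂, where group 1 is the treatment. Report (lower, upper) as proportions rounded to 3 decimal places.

First, p̂₁ = 76/472 = 0.1610; p̂₂ = 540/977 = 0.5527.
The two standard errors are √(0.1610×0.8390/472) = 0.01692 and √(0.5527×0.4473/977) = 0.01591.
Because the samples are independent, SE_diff = √(0.01692² + 0.01591²) = 0.02323.
Using z* = 1.645 for 90%, ME = 1.645 × 0.02323 = 0.03821.
p̂₁ − p̂₂ = -0.3917; interval -0.3917 ± 0.03821 gives (-0.430, -0.353).

(-0.430, -0.353)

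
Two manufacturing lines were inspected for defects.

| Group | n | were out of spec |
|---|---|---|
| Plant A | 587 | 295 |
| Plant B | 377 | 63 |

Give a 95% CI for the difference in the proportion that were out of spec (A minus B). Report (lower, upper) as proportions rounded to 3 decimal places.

(0.280, 0.391)

First, p̂₁ = 295/587 = 0.5026; p̂₂ = 63/377 = 0.1671.
The two standard errors are √(0.5026×0.4974/587) = 0.02064 and √(0.1671×0.8329/377) = 0.01921.
Because the samples are independent, SE_diff = √(0.02064² + 0.01921²) = 0.02820.
Using z* = 1.960 for 95%, ME = 1.960 × 0.02820 = 0.05527.
p̂₁ − p̂₂ = 0.3355; interval 0.3355 ± 0.05527 gives (0.280, 0.391).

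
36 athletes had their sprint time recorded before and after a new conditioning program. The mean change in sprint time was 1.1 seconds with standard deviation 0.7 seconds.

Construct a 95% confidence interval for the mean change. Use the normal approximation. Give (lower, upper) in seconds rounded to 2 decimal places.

Paired design: SE = s_d/√n = 0.7/√36 = 0.1167.
z* = 1.960; margin of error = 1.960 × 0.1167 = 0.2287.
1.1 ± 0.2287 → (0.87, 1.33).

(0.87, 1.33)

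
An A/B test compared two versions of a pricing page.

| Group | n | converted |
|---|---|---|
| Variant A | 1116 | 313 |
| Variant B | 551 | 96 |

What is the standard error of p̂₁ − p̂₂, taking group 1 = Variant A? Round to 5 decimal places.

First, p̂₁ = 313/1116 = 0.2805; p̂₂ = 96/551 = 0.1742.
The two standard errors are √(0.2805×0.7195/1116) = 0.01345 and √(0.1742×0.8258/551) = 0.01616.
Because the samples are independent, SE_diff = √(0.01345² + 0.01616²) = 0.02102.

0.02102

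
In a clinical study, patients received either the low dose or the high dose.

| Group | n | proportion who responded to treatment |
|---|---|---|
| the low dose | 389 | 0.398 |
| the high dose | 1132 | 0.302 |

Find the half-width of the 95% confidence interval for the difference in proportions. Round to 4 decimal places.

Each SE is √(p̂(1−p̂)/n): √(0.3980·0.6020/389) = 0.02482 and √(0.3020·0.6980/1132) = 0.01365.
SE(p̂₁ − p̂₂) = √(SE₁² + SE₂²) = √(0.0006160324 + 0.0001863225) = 0.02833, since the two samples are independent.
At 95% confidence z* = 1.960; margin = 1.960 × 0.02833 = 0.05553.

0.0555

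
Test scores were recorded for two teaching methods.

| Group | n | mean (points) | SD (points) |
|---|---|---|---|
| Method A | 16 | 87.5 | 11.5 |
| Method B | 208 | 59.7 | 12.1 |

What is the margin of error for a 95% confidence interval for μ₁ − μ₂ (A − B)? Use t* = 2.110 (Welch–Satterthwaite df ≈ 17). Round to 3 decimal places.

6.319

Standard errors of each mean: 11.5/√16 = 2.8750 and 12.1/√208 = 0.8390.
SE(x̄₁ − x̄₂) = √(2.8750² + 0.8390²) = 2.9949 for independent samples with unequal variances.
With t* = 2.110, the margin is 2.110 × 2.9949 = 6.3192.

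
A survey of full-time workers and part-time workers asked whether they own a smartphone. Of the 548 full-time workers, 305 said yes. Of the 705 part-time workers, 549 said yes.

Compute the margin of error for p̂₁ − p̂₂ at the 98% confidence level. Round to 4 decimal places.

Sample proportions: 305/548 = 0.5566, 549/705 = 0.7787.
Each SE is √(p̂(1−p̂)/n): √(0.5566·0.4434/548) = 0.02122 and √(0.7787·0.2213/705) = 0.01563.
SE(p̂₁ − p̂₂) = √(SE₁² + SE₂²) = √(0.0004502884 + 0.0002442969) = 0.02635, since the two samples are independent.
At 98% confidence z* = 2.326; margin = 2.326 × 0.02635 = 0.06129.

0.0613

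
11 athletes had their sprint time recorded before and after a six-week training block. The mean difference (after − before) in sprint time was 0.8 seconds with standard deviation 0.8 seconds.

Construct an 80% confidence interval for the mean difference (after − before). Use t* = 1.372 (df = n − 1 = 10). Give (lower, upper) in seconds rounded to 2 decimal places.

Paired design: SE = s_d/√n = 0.8/√11 = 0.2412.
t* = 1.372; margin of error = 1.372 × 0.2412 = 0.3309.
0.8 ± 0.3309 → (0.47, 1.13).

(0.47, 1.13)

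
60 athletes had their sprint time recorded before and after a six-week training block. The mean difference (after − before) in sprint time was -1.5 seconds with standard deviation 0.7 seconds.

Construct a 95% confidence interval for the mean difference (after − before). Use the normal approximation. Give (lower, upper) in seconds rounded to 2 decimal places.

(-1.68, -1.32)

Paired design: SE = s_d/√n = 0.7/√60 = 0.0904.
z* = 1.960; margin of error = 1.960 × 0.0904 = 0.1772.
-1.5 ± 0.1772 → (-1.68, -1.32).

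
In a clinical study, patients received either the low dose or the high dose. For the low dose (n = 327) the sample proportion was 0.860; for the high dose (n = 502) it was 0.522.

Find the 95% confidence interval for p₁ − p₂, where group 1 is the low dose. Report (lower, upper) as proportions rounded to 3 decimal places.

SE₁ = √(p̂₁(1−p̂₁)/n₁) = √(0.8600·0.1400/327) = 0.01919; SE₂ = √(0.5220·0.4780/502) = 0.02229.
Independent samples: SE of the difference = √(SE₁² + SE₂²) = √(0.0003682561 + 0.0004968441) = 0.02941.
z* for 95% confidence is 1.960, so the margin of error is 1.960 × 0.02941 = 0.05764.
Point estimate p̂₁ − p̂₂ = 0.8600 − 0.5220 = 0.3380.
0.3380 ± 0.05764 → (0.280, 0.396).

(0.280, 0.396)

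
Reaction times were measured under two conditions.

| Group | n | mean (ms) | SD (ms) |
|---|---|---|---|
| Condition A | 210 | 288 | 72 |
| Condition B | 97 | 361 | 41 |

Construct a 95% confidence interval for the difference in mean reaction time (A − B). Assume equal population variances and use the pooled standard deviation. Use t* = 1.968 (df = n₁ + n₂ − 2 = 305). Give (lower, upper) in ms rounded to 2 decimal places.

(-88.43, -57.57)

s_p = √[((n₁−1)s₁² + (n₂−1)s₂²)/(n₁+n₂−2)] = √[(209·72² + 96·41²)/305] = 63.8860.
SE = 63.8860·√(1/210 + 1/97) = 7.8429.
With t* = 1.968, margin = 1.968 × 7.8429 = 15.4348.
x̄₁ − x̄₂ = 288 − 361 = -73.0000; interval -73.0000 ± 15.4348 = (-88.43, -57.57).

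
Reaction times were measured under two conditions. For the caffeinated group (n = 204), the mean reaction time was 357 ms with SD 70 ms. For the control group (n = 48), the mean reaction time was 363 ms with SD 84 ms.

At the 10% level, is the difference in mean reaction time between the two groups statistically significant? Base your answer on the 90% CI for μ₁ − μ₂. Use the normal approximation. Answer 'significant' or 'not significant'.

not significant

SE₁ = s₁/√n₁ = 70/√204 = 4.9010; SE₂ = 84/√48 = 12.1244.
Independent samples, unequal variances: SE_diff = √(SE₁² + SE₂²) = √(24.019801 + 147.00107536) = 13.0775.
z* = 1.645, so margin of error = 1.645 × 13.0775 = 21.5125.
Difference in means = 357 − 363 = -6.0000.
-6.0000 ± 21.5125 → (-27.5125, 15.5125).
The interval (-27.5125, 15.5125) contains 0, so the difference is not significant.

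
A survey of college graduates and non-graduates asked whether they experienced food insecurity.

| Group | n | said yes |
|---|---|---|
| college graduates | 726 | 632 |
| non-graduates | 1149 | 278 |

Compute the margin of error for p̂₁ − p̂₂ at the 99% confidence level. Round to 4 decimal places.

First, p̂₁ = 632/726 = 0.8705; p̂₂ = 278/1149 = 0.2419.
The two standard errors are √(0.8705×0.1295/726) = 0.01246 and √(0.2419×0.7581/1149) = 0.01263.
Because the samples are independent, SE_diff = √(0.01246² + 0.01263²) = 0.01774.
Using z* = 2.576 for 99%, ME = 2.576 × 0.01774 = 0.04570.

0.0457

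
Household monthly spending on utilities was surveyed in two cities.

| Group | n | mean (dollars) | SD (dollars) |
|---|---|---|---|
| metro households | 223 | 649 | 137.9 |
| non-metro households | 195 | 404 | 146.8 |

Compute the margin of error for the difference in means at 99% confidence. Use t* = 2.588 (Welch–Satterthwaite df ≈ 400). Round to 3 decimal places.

SE₁ = s₁/√n₁ = 137.9/√223 = 9.2345; SE₂ = 146.8/√195 = 10.5126.
Independent samples, unequal variances: SE_diff = √(SE₁² + SE₂²) = √(85.27599025 + 110.51475876) = 13.9925.
t* = 2.588, so margin of error = 2.588 × 13.9925 = 36.2126.

36.213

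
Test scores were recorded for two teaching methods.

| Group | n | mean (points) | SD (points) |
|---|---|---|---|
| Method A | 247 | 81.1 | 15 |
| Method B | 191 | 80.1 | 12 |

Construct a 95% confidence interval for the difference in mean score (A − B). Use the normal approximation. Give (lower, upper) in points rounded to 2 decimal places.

Per-group SEs: s₁/√n₁ = 15/√247 = 0.9544, s₂/√n₂ = 12/√191 = 0.8683.
Unpooled SE of the difference: √(0.91087936 + 0.75394489) = 1.2903.
Margin of error = z* · SE = 1.960 × 1.2903 = 2.5290.
x̄₁ − x̄₂ = 81.1 − 80.1 = 1.0000.
CI: 1.0000 ± 2.5290 = (-1.53, 3.53).

(-1.53, 3.53)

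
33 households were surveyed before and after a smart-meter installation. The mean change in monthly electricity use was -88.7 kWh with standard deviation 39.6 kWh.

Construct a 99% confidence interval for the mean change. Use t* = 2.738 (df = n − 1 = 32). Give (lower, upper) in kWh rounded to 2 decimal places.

Paired design: SE = s_d/√n = 39.6/√33 = 6.8935.
t* = 2.738; margin of error = 2.738 × 6.8935 = 18.8744.
-88.7 ± 18.8744 → (-107.57, -69.83).

(-107.57, -69.83)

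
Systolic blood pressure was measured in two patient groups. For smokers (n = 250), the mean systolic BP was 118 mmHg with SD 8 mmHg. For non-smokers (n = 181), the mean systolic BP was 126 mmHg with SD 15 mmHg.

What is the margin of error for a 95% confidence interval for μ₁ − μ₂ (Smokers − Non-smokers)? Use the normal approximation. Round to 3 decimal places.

2.400

Standard errors of each mean: 8/√250 = 0.5060 and 15/√181 = 1.1149.
SE(x̄₁ − x̄₂) = √(0.5060² + 1.1149²) = 1.2244 for independent samples with unequal variances.
With z* = 1.960, the margin is 1.960 × 1.2244 = 2.3998.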